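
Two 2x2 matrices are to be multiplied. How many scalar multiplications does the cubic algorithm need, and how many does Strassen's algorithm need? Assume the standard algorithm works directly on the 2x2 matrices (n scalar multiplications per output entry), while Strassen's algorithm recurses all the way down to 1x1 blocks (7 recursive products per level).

Matrix multiplication for 2x2 matrices:

Standard algorithm: 2^3 = 8 multiplications
Strassen's algorithm: 7^(log2(2)) = 7^1 = 7 multiplications
Savings: 8 - 7 = 1 multiplications

Standard: 8 multiplications (2^3). Strassen: 7 multiplications (7^1). Strassen reduces 8 recursive multiplications to 7 at each level.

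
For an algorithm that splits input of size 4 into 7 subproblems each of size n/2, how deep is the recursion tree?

For divide and conquer with division factor 2:

Problem sizes at each level:
Level 0: 4
Level 1: 2
Level 2: 1

The root is level 0 and the size-1 base case is level 2 (the tree spans levels 0 through 2, i.e. 3 levels counting the root), so the depth is the number of divisions: log_2(4) = 2

The recursion tree depth is log_2(4) = 2. At each level, the problem size is divided by 2, so it takes 2 divisions to reduce to a base case of size 1. The algorithm makes 7 recursive calls at each level.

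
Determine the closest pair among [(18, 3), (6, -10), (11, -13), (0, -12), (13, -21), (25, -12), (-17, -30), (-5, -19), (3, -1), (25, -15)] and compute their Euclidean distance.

Computing all pairwise distances among 10 points:

d((18, 3), (6, -10)) = 17.6918
d((18, 3), (11, -13)) = 17.4642
d((18, 3), (0, -12)) = 23.4307
d((18, 3), (13, -21)) = 24.5153
d((18, 3), (25, -12)) = 16.5529
d((18, 3), (-17, -30)) = 48.1041
d((18, 3), (-5, -19)) = 31.8277
d((18, 3), (3, -1)) = 15.5242
d((18, 3), (25, -15)) = 19.3132
d((6, -10), (11, -13)) = 5.831
d((6, -10), (0, -12)) = 6.3246
d((6, -10), (13, -21)) = 13.0384
d((6, -10), (25, -12)) = 19.105
d((6, -10), (-17, -30)) = 30.4795
d((6, -10), (-5, -19)) = 14.2127
d((6, -10), (3, -1)) = 9.4868
d((6, -10), (25, -15)) = 19.6469
d((11, -13), (0, -12)) = 11.0454
d((11, -13), (13, -21)) = 8.2462
d((11, -13), (25, -12)) = 14.0357
d((11, -13), (-17, -30)) = 32.7567
d((11, -13), (-5, -19)) = 17.088
d((11, -13), (3, -1)) = 14.4222
d((11, -13), (25, -15)) = 14.1421
d((0, -12), (13, -21)) = 15.8114
d((0, -12), (25, -12)) = 25.0
d((0, -12), (-17, -30)) = 24.7588
d((0, -12), (-5, -19)) = 8.6023
d((0, -12), (3, -1)) = 11.4018
d((0, -12), (25, -15)) = 25.1794
d((13, -21), (25, -12)) = 15.0
d((13, -21), (-17, -30)) = 31.3209
d((13, -21), (-5, -19)) = 18.1108
d((13, -21), (3, -1)) = 22.3607
d((13, -21), (25, -15)) = 13.4164
d((25, -12), (-17, -30)) = 45.6946
d((25, -12), (-5, -19)) = 30.8058
d((25, -12), (3, -1)) = 24.5967
d((25, -12), (25, -15)) = 3.0 <-- minimum
d((-17, -30), (-5, -19)) = 16.2788
d((-17, -30), (3, -1)) = 35.2278
d((-17, -30), (25, -15)) = 44.5982
d((-5, -19), (3, -1)) = 19.6977
d((-5, -19), (25, -15)) = 30.2655
d((3, -1), (25, -15)) = 26.0768

Closest pair: (25, -12) and (25, -15) with distance 3.0

The closest pair is (25, -12) and (25, -15) with Euclidean distance 3.0. For 10 points, brute-force pairwise comparison is shown above. For large n, the divide-and-conquer algorithm (sort by x, recurse on halves, check the dividing strip) achieves O(n log n).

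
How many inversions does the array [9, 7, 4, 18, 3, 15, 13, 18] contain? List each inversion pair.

Finding inversions in [9, 7, 4, 18, 3, 15, 13, 18]:

(0, 1): arr[0]=9 > arr[1]=7
(0, 2): arr[0]=9 > arr[2]=4
(0, 4): arr[0]=9 > arr[4]=3
(1, 2): arr[1]=7 > arr[2]=4
(1, 4): arr[1]=7 > arr[4]=3
(2, 4): arr[2]=4 > arr[4]=3
(3, 4): arr[3]=18 > arr[4]=3
(3, 5): arr[3]=18 > arr[5]=15
(3, 6): arr[3]=18 > arr[6]=13
(5, 6): arr[5]=15 > arr[6]=13

Total inversions: 10

The array has 10 inversion(s): (0,1), (0,2), (0,4), (1,2), (1,4), (2,4), (3,4), (3,5), (3,6), (5,6). Each pair (i,j) satisfies i < j and arr[i] > arr[j].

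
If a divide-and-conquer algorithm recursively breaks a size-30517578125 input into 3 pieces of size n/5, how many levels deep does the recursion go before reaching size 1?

For divide and conquer with division factor 5:

Problem sizes at each level:
Level 0: 30517578125
Level 1: 6103515625
Level 2: 1220703125
Level 3: 244140625
Level 4: 48828125
Level 5: 9765625
Level 6: 1953125
Level 7: 390625
Level 8: 78125
Level 9: 15625
Level 10: 3125
Level 11: 625
Level 12: 125
Level 13: 25
Level 14: 5
Level 15: 1

The root is level 0 and the size-1 base case is level 15 (the tree spans levels 0 through 15, i.e. 16 levels counting the root), so the depth is the number of divisions: log_5(30517578125) = 15

The recursion tree depth is log_5(30517578125) = 15. At each level, the problem size is divided by 5, so it takes 15 divisions to reduce to a base case of size 1. The algorithm makes 3 recursive calls at each level.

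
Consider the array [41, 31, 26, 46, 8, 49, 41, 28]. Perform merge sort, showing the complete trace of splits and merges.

Merge sort trace:

Split: [41, 31, 26, 46, 8, 49, 41, 28] -> [41, 31, 26, 46] and [8, 49, 41, 28]
  Split: [41, 31, 26, 46] -> [41, 31] and [26, 46]
    Split: [41, 31] -> [41] and [31]
    Merge: [41] + [31] -> [31, 41]
    Split: [26, 46] -> [26] and [46]
    Merge: [26] + [46] -> [26, 46]
  Merge: [31, 41] + [26, 46] -> [26, 31, 41, 46]
  Split: [8, 49, 41, 28] -> [8, 49] and [41, 28]
    Split: [8, 49] -> [8] and [49]
    Merge: [8] + [49] -> [8, 49]
    Split: [41, 28] -> [41] and [28]
    Merge: [41] + [28] -> [28, 41]
  Merge: [8, 49] + [28, 41] -> [8, 28, 41, 49]
Merge: [26, 31, 41, 46] + [8, 28, 41, 49] -> [8, 26, 28, 31, 41, 41, 46, 49]

Final sorted array: [8, 26, 28, 31, 41, 41, 46, 49]

The merge sort proceeds by recursively splitting the array and merging sorted halves.
After all merges, the sorted array is [8, 26, 28, 31, 41, 41, 46, 49].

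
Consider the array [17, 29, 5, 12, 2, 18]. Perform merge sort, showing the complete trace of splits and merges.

Merge sort trace:

Split: [17, 29, 5, 12, 2, 18] -> [17, 29, 5] and [12, 2, 18]
  Split: [17, 29, 5] -> [17] and [29, 5]
    Split: [29, 5] -> [29] and [5]
    Merge: [29] + [5] -> [5, 29]
  Merge: [17] + [5, 29] -> [5, 17, 29]
  Split: [12, 2, 18] -> [12] and [2, 18]
    Split: [2, 18] -> [2] and [18]
    Merge: [2] + [18] -> [2, 18]
  Merge: [12] + [2, 18] -> [2, 12, 18]
Merge: [5, 17, 29] + [2, 12, 18] -> [2, 5, 12, 17, 18, 29]

Final sorted array: [2, 5, 12, 17, 18, 29]

The merge sort proceeds by recursively splitting the array and merging sorted halves.
After all merges, the sorted array is [2, 5, 12, 17, 18, 29].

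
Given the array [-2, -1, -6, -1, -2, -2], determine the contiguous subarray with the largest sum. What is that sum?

Using Kadane's algorithm on [-2, -1, -6, -1, -2, -2]:

Scanning through the array:
Position 1 (value -1): max_ending_here = -1, max_so_far = -1
Position 2 (value -6): max_ending_here = -6, max_so_far = -1
Position 3 (value -1): max_ending_here = -1, max_so_far = -1
Position 4 (value -2): max_ending_here = -2, max_so_far = -1
Position 5 (value -2): max_ending_here = -2, max_so_far = -1

Maximum subarray: [-1]
Maximum sum: -1

The maximum subarray is [-1] with sum -1. This subarray runs from index 1 to index 1.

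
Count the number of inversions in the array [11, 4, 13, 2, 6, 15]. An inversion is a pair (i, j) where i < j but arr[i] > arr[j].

Finding inversions in [11, 4, 13, 2, 6, 15]:

(0, 1): arr[0]=11 > arr[1]=4
(0, 3): arr[0]=11 > arr[3]=2
(0, 4): arr[0]=11 > arr[4]=6
(1, 3): arr[1]=4 > arr[3]=2
(2, 3): arr[2]=13 > arr[3]=2
(2, 4): arr[2]=13 > arr[4]=6

Total inversions: 6

The array has 6 inversion(s): (0,1), (0,3), (0,4), (1,3), (2,3), (2,4). Each pair (i,j) satisfies i < j and arr[i] > arr[j].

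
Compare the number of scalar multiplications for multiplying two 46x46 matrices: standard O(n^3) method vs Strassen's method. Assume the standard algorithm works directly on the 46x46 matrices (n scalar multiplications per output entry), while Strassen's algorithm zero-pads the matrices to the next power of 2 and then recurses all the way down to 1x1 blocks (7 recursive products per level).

Matrix multiplication for 46x46 matrices:

Strassen's algorithm requires power-of-2 dimensions. Pad 46x46 to 64x64 (next power of 2).

Standard algorithm: 46^3 = 97336 multiplications
Strassen's algorithm: 7^(log2(64)) = 7^6 = 117649 multiplications
Difference: 97336 - 117649 = -20313 (Strassen uses MORE here due to padding overhead — for small or just-over-power-of-2 n, padding can outweigh the per-level savings)

Standard: 97336 multiplications (46^3). Strassen: 117649 multiplications (7^6, after padding to 64x64). Strassen reduces 8 recursive multiplications to 7 at each level.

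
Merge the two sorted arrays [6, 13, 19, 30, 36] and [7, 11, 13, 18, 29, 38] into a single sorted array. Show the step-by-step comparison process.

Merging process:

Compare 6 vs 7: take 6 from left. Merged: [6]
Compare 13 vs 7: take 7 from right. Merged: [6, 7]
Compare 13 vs 11: take 11 from right. Merged: [6, 7, 11]
Compare 13 vs 13: take 13 from left. Merged: [6, 7, 11, 13]
Compare 19 vs 13: take 13 from right. Merged: [6, 7, 11, 13, 13]
Compare 19 vs 18: take 18 from right. Merged: [6, 7, 11, 13, 13, 18]
Compare 19 vs 29: take 19 from left. Merged: [6, 7, 11, 13, 13, 18, 19]
Compare 30 vs 29: take 29 from right. Merged: [6, 7, 11, 13, 13, 18, 19, 29]
Compare 30 vs 38: take 30 from left. Merged: [6, 7, 11, 13, 13, 18, 19, 29, 30]
Compare 36 vs 38: take 36 from left. Merged: [6, 7, 11, 13, 13, 18, 19, 29, 30, 36]
Append remaining from right: [38]. Merged: [6, 7, 11, 13, 13, 18, 19, 29, 30, 36, 38]

Final merged array: [6, 7, 11, 13, 13, 18, 19, 29, 30, 36, 38]
Total comparisons: 10

The merged array is [6, 7, 11, 13, 13, 18, 19, 29, 30, 36, 38], requiring 10 comparisons. The merge step runs in O(n) time where n is the total number of elements.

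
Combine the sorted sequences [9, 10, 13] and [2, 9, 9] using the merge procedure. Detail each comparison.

Merging process:

Compare 9 vs 2: take 2 from right. Merged: [2]
Compare 9 vs 9: take 9 from left. Merged: [2, 9]
Compare 10 vs 9: take 9 from right. Merged: [2, 9, 9]
Compare 10 vs 9: take 9 from right. Merged: [2, 9, 9, 9]
Append remaining from left: [10, 13]. Merged: [2, 9, 9, 9, 10, 13]

Final merged array: [2, 9, 9, 9, 10, 13]
Total comparisons: 4

The merged array is [2, 9, 9, 9, 10, 13], requiring 4 comparisons. The merge step runs in O(n) time where n is the total number of elements.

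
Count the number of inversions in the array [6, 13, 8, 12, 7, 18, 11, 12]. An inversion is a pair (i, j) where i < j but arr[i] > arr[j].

Finding inversions in [6, 13, 8, 12, 7, 18, 11, 12]:

(1, 2): arr[1]=13 > arr[2]=8
(1, 3): arr[1]=13 > arr[3]=12
(1, 4): arr[1]=13 > arr[4]=7
(1, 6): arr[1]=13 > arr[6]=11
(1, 7): arr[1]=13 > arr[7]=12
(2, 4): arr[2]=8 > arr[4]=7
(3, 4): arr[3]=12 > arr[4]=7
(3, 6): arr[3]=12 > arr[6]=11
(5, 6): arr[5]=18 > arr[6]=11
(5, 7): arr[5]=18 > arr[7]=12

Total inversions: 10

The array has 10 inversion(s): (1,2), (1,3), (1,4), (1,6), (1,7), (2,4), (3,4), (3,6), (5,6), (5,7). Each pair (i,j) satisfies i < j and arr[i] > arr[j].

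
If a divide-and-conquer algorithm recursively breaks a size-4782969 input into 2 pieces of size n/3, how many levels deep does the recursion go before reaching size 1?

For divide and conquer with division factor 3:

Problem sizes at each level:
Level 0: 4782969
Level 1: 1594323
Level 2: 531441
Level 3: 177147
Level 4: 59049
Level 5: 19683
Level 6: 6561
Level 7: 2187
Level 8: 729
Level 9: 243
Level 10: 81
Level 11: 27
Level 12: 9
Level 13: 3
Level 14: 1

The root is level 0 and the size-1 base case is level 14 (the tree spans levels 0 through 14, i.e. 15 levels counting the root), so the depth is the number of divisions: log_3(4782969) = 14

The recursion tree depth is log_3(4782969) = 14. At each level, the problem size is divided by 3, so it takes 14 divisions to reduce to a base case of size 1. The algorithm makes 2 recursive calls at each level.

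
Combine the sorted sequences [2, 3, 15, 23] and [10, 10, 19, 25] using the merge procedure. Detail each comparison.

Merging process:

Compare 2 vs 10: take 2 from left. Merged: [2]
Compare 3 vs 10: take 3 from left. Merged: [2, 3]
Compare 15 vs 10: take 10 from right. Merged: [2, 3, 10]
Compare 15 vs 10: take 10 from right. Merged: [2, 3, 10, 10]
Compare 15 vs 19: take 15 from left. Merged: [2, 3, 10, 10, 15]
Compare 23 vs 19: take 19 from right. Merged: [2, 3, 10, 10, 15, 19]
Compare 23 vs 25: take 23 from left. Merged: [2, 3, 10, 10, 15, 19, 23]
Append remaining from right: [25]. Merged: [2, 3, 10, 10, 15, 19, 23, 25]

Final merged array: [2, 3, 10, 10, 15, 19, 23, 25]
Total comparisons: 7

The merged array is [2, 3, 10, 10, 15, 19, 23, 25], requiring 7 comparisons. The merge step runs in O(n) time where n is the total number of elements.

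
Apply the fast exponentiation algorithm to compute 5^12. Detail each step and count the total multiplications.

Computing 5^12 by squaring (build up from 5^1; each line after the first costs one multiplication):

5^1 = 5
5^2 = (5^1)^2 = 5^2 = 25
5^3 = 5 * 5^2 = 5 * 25 = 125
5^6 = (5^3)^2 = 125^2 = 15625
5^12 = (5^6)^2 = 15625^2 = 244140625

Result: 244140625
Multiplications needed: 4 (4 lines after 5^1)

5^12 = 244140625. Using exponentiation by squaring, this requires 4 multiplications. The key idea: if the exponent is even, square the half-power; if odd, multiply by the base once.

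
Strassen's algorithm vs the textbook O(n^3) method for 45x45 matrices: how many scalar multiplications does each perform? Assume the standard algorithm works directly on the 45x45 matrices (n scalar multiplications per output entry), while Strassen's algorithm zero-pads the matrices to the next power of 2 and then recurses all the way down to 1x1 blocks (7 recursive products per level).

Matrix multiplication for 45x45 matrices:

Strassen's algorithm requires power-of-2 dimensions. Pad 45x45 to 64x64 (next power of 2).

Standard algorithm: 45^3 = 91125 multiplications
Strassen's algorithm: 7^(log2(64)) = 7^6 = 117649 multiplications
Difference: 91125 - 117649 = -26524 (Strassen uses MORE here due to padding overhead — for small or just-over-power-of-2 n, padding can outweigh the per-level savings)

Standard: 91125 multiplications (45^3). Strassen: 117649 multiplications (7^6, after padding to 64x64). Strassen reduces 8 recursive multiplications to 7 at each level.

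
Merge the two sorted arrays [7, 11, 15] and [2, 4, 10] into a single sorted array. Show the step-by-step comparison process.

Merging process:

Compare 7 vs 2: take 2 from right. Merged: [2]
Compare 7 vs 4: take 4 from right. Merged: [2, 4]
Compare 7 vs 10: take 7 from left. Merged: [2, 4, 7]
Compare 11 vs 10: take 10 from right. Merged: [2, 4, 7, 10]
Append remaining from left: [11, 15]. Merged: [2, 4, 7, 10, 11, 15]

Final merged array: [2, 4, 7, 10, 11, 15]
Total comparisons: 4

The merged array is [2, 4, 7, 10, 11, 15], requiring 4 comparisons. The merge step runs in O(n) time where n is the total number of elements.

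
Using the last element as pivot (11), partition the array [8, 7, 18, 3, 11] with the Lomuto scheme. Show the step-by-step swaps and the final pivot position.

Lomuto partition with pivot = 11:

Initial array: [8, 7, 18, 3, 11]

arr[0]=8 <= 11: swap with position 0, array becomes [8, 7, 18, 3, 11]
arr[1]=7 <= 11: swap with position 1, array becomes [8, 7, 18, 3, 11]
arr[2]=18 > 11: no swap
arr[3]=3 <= 11: swap with position 2, array becomes [8, 7, 3, 18, 11]

Place pivot at position 3: [8, 7, 3, 11, 18]
Pivot position: 3

After partitioning with pivot 11, the array becomes [8, 7, 3, 11, 18]. The pivot is placed at index 3. All elements to the left of the pivot are <= 11, and all elements to the right are > 11.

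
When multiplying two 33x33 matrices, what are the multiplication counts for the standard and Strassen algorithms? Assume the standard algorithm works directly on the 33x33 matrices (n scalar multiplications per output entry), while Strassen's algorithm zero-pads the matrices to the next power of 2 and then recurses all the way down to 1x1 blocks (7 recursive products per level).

Matrix multiplication for 33x33 matrices:

Strassen's algorithm requires power-of-2 dimensions. Pad 33x33 to 64x64 (next power of 2).

Standard algorithm: 33^3 = 35937 multiplications
Strassen's algorithm: 7^(log2(64)) = 7^6 = 117649 multiplications
Difference: 35937 - 117649 = -81712 (Strassen uses MORE here due to padding overhead — for small or just-over-power-of-2 n, padding can outweigh the per-level savings)

Standard: 35937 multiplications (33^3). Strassen: 117649 multiplications (7^6, after padding to 64x64). Strassen reduces 8 recursive multiplications to 7 at each level.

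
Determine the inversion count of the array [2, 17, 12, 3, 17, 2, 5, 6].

Finding inversions in [2, 17, 12, 3, 17, 2, 5, 6]:

(1, 2): arr[1]=17 > arr[2]=12
(1, 3): arr[1]=17 > arr[3]=3
(1, 5): arr[1]=17 > arr[5]=2
(1, 6): arr[1]=17 > arr[6]=5
(1, 7): arr[1]=17 > arr[7]=6
(2, 3): arr[2]=12 > arr[3]=3
(2, 5): arr[2]=12 > arr[5]=2
(2, 6): arr[2]=12 > arr[6]=5
(2, 7): arr[2]=12 > arr[7]=6
(3, 5): arr[3]=3 > arr[5]=2
(4, 5): arr[4]=17 > arr[5]=2
(4, 6): arr[4]=17 > arr[6]=5
(4, 7): arr[4]=17 > arr[7]=6

Total inversions: 13

The array has 13 inversion(s): (1,2), (1,3), (1,5), (1,6), (1,7), (2,3), (2,5), (2,6), (2,7), (3,5), (4,5), (4,6), (4,7). Each pair (i,j) satisfies i < j and arr[i] > arr[j].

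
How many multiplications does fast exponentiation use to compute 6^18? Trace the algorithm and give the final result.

Computing 6^18 by squaring (build up from 6^1; each line after the first costs one multiplication):

6^1 = 6
6^2 = (6^1)^2 = 6^2 = 36
6^4 = (6^2)^2 = 36^2 = 1296
6^8 = (6^4)^2 = 1296^2 = 1679616
6^9 = 6 * 6^8 = 6 * 1679616 = 10077696
6^18 = (6^9)^2 = 10077696^2 = 101559956668416

Result: 101559956668416
Multiplications needed: 5 (5 lines after 6^1)

6^18 = 101559956668416. Using exponentiation by squaring, this requires 5 multiplications. The key idea: if the exponent is even, square the half-power; if odd, multiply by the base once.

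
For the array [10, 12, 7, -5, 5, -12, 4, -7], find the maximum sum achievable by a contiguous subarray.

Using Kadane's algorithm on [10, 12, 7, -5, 5, -12, 4, -7]:

Scanning through the array:
Position 1 (value 12): max_ending_here = 22, max_so_far = 22
Position 2 (value 7): max_ending_here = 29, max_so_far = 29
Position 3 (value -5): max_ending_here = 24, max_so_far = 29
Position 4 (value 5): max_ending_here = 29, max_so_far = 29
Position 5 (value -12): max_ending_here = 17, max_so_far = 29
Position 6 (value 4): max_ending_here = 21, max_so_far = 29
Position 7 (value -7): max_ending_here = 14, max_so_far = 29

Maximum subarray: [10, 12, 7]
Maximum sum: 29

The maximum subarray is [10, 12, 7] with sum 29. This subarray runs from index 0 to index 2.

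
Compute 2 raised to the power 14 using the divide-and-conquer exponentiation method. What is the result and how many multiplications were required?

Computing 2^14 by squaring (build up from 2^1; each line after the first costs one multiplication):

2^1 = 2
2^2 = (2^1)^2 = 2^2 = 4
2^3 = 2 * 2^2 = 2 * 4 = 8
2^6 = (2^3)^2 = 8^2 = 64
2^7 = 2 * 2^6 = 2 * 64 = 128
2^14 = (2^7)^2 = 128^2 = 16384

Result: 16384
Multiplications needed: 5 (5 lines after 2^1)

2^14 = 16384. Using exponentiation by squaring, this requires 5 multiplications. The key idea: if the exponent is even, square the half-power; if odd, multiply by the base once.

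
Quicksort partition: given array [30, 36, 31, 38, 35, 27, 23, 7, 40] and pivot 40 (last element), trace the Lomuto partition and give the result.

Lomuto partition with pivot = 40:

Initial array: [30, 36, 31, 38, 35, 27, 23, 7, 40]

arr[0]=30 <= 40: swap with position 0, array becomes [30, 36, 31, 38, 35, 27, 23, 7, 40]
arr[1]=36 <= 40: swap with position 1, array becomes [30, 36, 31, 38, 35, 27, 23, 7, 40]
arr[2]=31 <= 40: swap with position 2, array becomes [30, 36, 31, 38, 35, 27, 23, 7, 40]
arr[3]=38 <= 40: swap with position 3, array becomes [30, 36, 31, 38, 35, 27, 23, 7, 40]
arr[4]=35 <= 40: swap with position 4, array becomes [30, 36, 31, 38, 35, 27, 23, 7, 40]
arr[5]=27 <= 40: swap with position 5, array becomes [30, 36, 31, 38, 35, 27, 23, 7, 40]
arr[6]=23 <= 40: swap with position 6, array becomes [30, 36, 31, 38, 35, 27, 23, 7, 40]
arr[7]=7 <= 40: swap with position 7, array becomes [30, 36, 31, 38, 35, 27, 23, 7, 40]

Place pivot at position 8: [30, 36, 31, 38, 35, 27, 23, 7, 40]
Pivot position: 8

After partitioning with pivot 40, the array becomes [30, 36, 31, 38, 35, 27, 23, 7, 40]. The pivot is placed at index 8. All elements to the left of the pivot are <= 40, and all elements to the right are > 40.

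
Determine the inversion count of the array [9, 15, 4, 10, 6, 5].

Finding inversions in [9, 15, 4, 10, 6, 5]:

(0, 2): arr[0]=9 > arr[2]=4
(0, 4): arr[0]=9 > arr[4]=6
(0, 5): arr[0]=9 > arr[5]=5
(1, 2): arr[1]=15 > arr[2]=4
(1, 3): arr[1]=15 > arr[3]=10
(1, 4): arr[1]=15 > arr[4]=6
(1, 5): arr[1]=15 > arr[5]=5
(3, 4): arr[3]=10 > arr[4]=6
(3, 5): arr[3]=10 > arr[5]=5
(4, 5): arr[4]=6 > arr[5]=5

Total inversions: 10

The array has 10 inversion(s): (0,2), (0,4), (0,5), (1,2), (1,3), (1,4), (1,5), (3,4), (3,5), (4,5). Each pair (i,j) satisfies i < j and arr[i] > arr[j].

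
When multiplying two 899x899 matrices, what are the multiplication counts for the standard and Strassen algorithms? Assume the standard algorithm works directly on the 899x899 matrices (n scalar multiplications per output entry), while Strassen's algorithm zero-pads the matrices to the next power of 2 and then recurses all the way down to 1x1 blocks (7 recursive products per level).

Matrix multiplication for 899x899 matrices:

Strassen's algorithm requires power-of-2 dimensions. Pad 899x899 to 1024x1024 (next power of 2).

Standard algorithm: 899^3 = 726572699 multiplications
Strassen's algorithm: 7^(log2(1024)) = 7^10 = 282475249 multiplications
Savings: 726572699 - 282475249 = 444097450 multiplications

Standard: 726572699 multiplications (899^3). Strassen: 282475249 multiplications (7^10, after padding to 1024x1024). Strassen reduces 8 recursive multiplications to 7 at each level.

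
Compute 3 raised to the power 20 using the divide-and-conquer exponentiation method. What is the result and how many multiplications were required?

Computing 3^20 by squaring (build up from 3^1; each line after the first costs one multiplication):

3^1 = 3
3^2 = (3^1)^2 = 3^2 = 9
3^4 = (3^2)^2 = 9^2 = 81
3^5 = 3 * 3^4 = 3 * 81 = 243
3^10 = (3^5)^2 = 243^2 = 59049
3^20 = (3^10)^2 = 59049^2 = 3486784401

Result: 3486784401
Multiplications needed: 5 (5 lines after 3^1)

3^20 = 3486784401. Using exponentiation by squaring, this requires 5 multiplications. The key idea: if the exponent is even, square the half-power; if odd, multiply by the base once.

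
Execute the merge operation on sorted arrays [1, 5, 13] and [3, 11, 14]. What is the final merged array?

Merging process:

Compare 1 vs 3: take 1 from left. Merged: [1]
Compare 5 vs 3: take 3 from right. Merged: [1, 3]
Compare 5 vs 11: take 5 from left. Merged: [1, 3, 5]
Compare 13 vs 11: take 11 from right. Merged: [1, 3, 5, 11]
Compare 13 vs 14: take 13 from left. Merged: [1, 3, 5, 11, 13]
Append remaining from right: [14]. Merged: [1, 3, 5, 11, 13, 14]

Final merged array: [1, 3, 5, 11, 13, 14]
Total comparisons: 5

The merged array is [1, 3, 5, 11, 13, 14], requiring 5 comparisons. The merge step runs in O(n) time where n is the total number of elements.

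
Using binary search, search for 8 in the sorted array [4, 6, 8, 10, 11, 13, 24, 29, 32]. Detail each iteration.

Binary search for 8 in [4, 6, 8, 10, 11, 13, 24, 29, 32]:

lo=0, hi=8, mid=4, arr[mid]=11 -> 11 > 8, search left half
lo=0, hi=3, mid=1, arr[mid]=6 -> 6 < 8, search right half
lo=2, hi=3, mid=2, arr[mid]=8 -> Found target at index 2!

Binary search finds 8 at index 2 after 3 comparisons. The search repeatedly halves the search space by comparing with the middle element.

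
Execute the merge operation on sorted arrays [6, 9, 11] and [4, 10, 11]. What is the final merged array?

Merging process:

Compare 6 vs 4: take 4 from right. Merged: [4]
Compare 6 vs 10: take 6 from left. Merged: [4, 6]
Compare 9 vs 10: take 9 from left. Merged: [4, 6, 9]
Compare 11 vs 10: take 10 from right. Merged: [4, 6, 9, 10]
Compare 11 vs 11: take 11 from left. Merged: [4, 6, 9, 10, 11]
Append remaining from right: [11]. Merged: [4, 6, 9, 10, 11, 11]

Final merged array: [4, 6, 9, 10, 11, 11]
Total comparisons: 5

The merged array is [4, 6, 9, 10, 11, 11], requiring 5 comparisons. The merge step runs in O(n) time where n is the total number of elements.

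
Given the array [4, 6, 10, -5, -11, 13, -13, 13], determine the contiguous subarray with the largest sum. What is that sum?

Using Kadane's algorithm on [4, 6, 10, -5, -11, 13, -13, 13]:

Scanning through the array:
Position 1 (value 6): max_ending_here = 10, max_so_far = 10
Position 2 (value 10): max_ending_here = 20, max_so_far = 20
Position 3 (value -5): max_ending_here = 15, max_so_far = 20
Position 4 (value -11): max_ending_here = 4, max_so_far = 20
Position 5 (value 13): max_ending_here = 17, max_so_far = 20
Position 6 (value -13): max_ending_here = 4, max_so_far = 20
Position 7 (value 13): max_ending_here = 17, max_so_far = 20

Maximum subarray: [4, 6, 10]
Maximum sum: 20

The maximum subarray is [4, 6, 10] with sum 20. This subarray runs from index 0 to index 2.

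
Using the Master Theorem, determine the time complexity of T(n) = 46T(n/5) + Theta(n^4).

Master Theorem for T(n) = 46T(n/5) + O(n^4):

a = 46, b = 5, c = 4
log_b(a) = log_5(46) = 2.3789

Case 3: c = 4 > log_5(46) = 2.3789
T(n) = O(n^4) = O(n^4)

For T(n) = 46T(n/5) + O(n^4): log_5(46) = 2.3789. This is Case 3 of the Master Theorem (c > log_b(a), work dominated by root), giving O(n^4).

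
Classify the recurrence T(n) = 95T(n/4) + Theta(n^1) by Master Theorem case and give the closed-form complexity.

Master Theorem for T(n) = 95T(n/4) + O(n^1):

a = 95, b = 4, c = 1
log_b(a) = log_4(95) = 3.2849

Case 1: c = 1 < log_4(95) = 3.2849
T(n) = O(n^(log_4 95))

For T(n) = 95T(n/4) + O(n^1): log_4(95) = 3.2849. This is Case 1 of the Master Theorem (c < log_b(a), work dominated by leaves), giving O(n^(log_4 95)).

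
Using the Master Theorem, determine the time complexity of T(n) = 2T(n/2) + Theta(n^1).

Master Theorem for T(n) = 2T(n/2) + O(n^1):

a = 2, b = 2, c = 1
log_b(a) = log_2(2) = 1.0000

Case 2: c = 1 = log_2(2) = 1.0000
T(n) = O(n^1 log n) = O(n log n)

For T(n) = 2T(n/2) + O(n^1): log_2(2) = 1.0000. This is Case 2 of the Master Theorem (c = log_b(a), equal work at all levels), giving O(n log n).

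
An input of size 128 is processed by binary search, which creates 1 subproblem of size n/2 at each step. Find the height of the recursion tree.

For divide and conquer with division factor 2:

Problem sizes at each level:
Level 0: 128
Level 1: 64
Level 2: 32
Level 3: 16
Level 4: 8
Level 5: 4
Level 6: 2
Level 7: 1

The root is level 0 and the size-1 base case is level 7 (the tree spans levels 0 through 7, i.e. 8 levels counting the root), so the depth is the number of divisions: log_2(128) = 7

The recursion tree depth is log_2(128) = 7. At each level, the problem size is divided by 2, so it takes 7 divisions to reduce to a base case of size 1. The algorithm makes 1 recursive call at each level.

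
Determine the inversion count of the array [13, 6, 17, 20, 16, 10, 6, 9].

Finding inversions in [13, 6, 17, 20, 16, 10, 6, 9]:

(0, 1): arr[0]=13 > arr[1]=6
(0, 5): arr[0]=13 > arr[5]=10
(0, 6): arr[0]=13 > arr[6]=6
(0, 7): arr[0]=13 > arr[7]=9
(2, 4): arr[2]=17 > arr[4]=16
(2, 5): arr[2]=17 > arr[5]=10
(2, 6): arr[2]=17 > arr[6]=6
(2, 7): arr[2]=17 > arr[7]=9
(3, 4): arr[3]=20 > arr[4]=16
(3, 5): arr[3]=20 > arr[5]=10
(3, 6): arr[3]=20 > arr[6]=6
(3, 7): arr[3]=20 > arr[7]=9
(4, 5): arr[4]=16 > arr[5]=10
(4, 6): arr[4]=16 > arr[6]=6
(4, 7): arr[4]=16 > arr[7]=9
(5, 6): arr[5]=10 > arr[6]=6
(5, 7): arr[5]=10 > arr[7]=9

Total inversions: 17

The array has 17 inversion(s): (0,1), (0,5), (0,6), (0,7), (2,4), (2,5), (2,6), (2,7), (3,4), (3,5), (3,6), (3,7), (4,5), (4,6), (4,7), (5,6), (5,7). Each pair (i,j) satisfies i < j and arr[i] > arr[j].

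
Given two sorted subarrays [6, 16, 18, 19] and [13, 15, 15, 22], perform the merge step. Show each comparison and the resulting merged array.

Merging process:

Compare 6 vs 13: take 6 from left. Merged: [6]
Compare 16 vs 13: take 13 from right. Merged: [6, 13]
Compare 16 vs 15: take 15 from right. Merged: [6, 13, 15]
Compare 16 vs 15: take 15 from right. Merged: [6, 13, 15, 15]
Compare 16 vs 22: take 16 from left. Merged: [6, 13, 15, 15, 16]
Compare 18 vs 22: take 18 from left. Merged: [6, 13, 15, 15, 16, 18]
Compare 19 vs 22: take 19 from left. Merged: [6, 13, 15, 15, 16, 18, 19]
Append remaining from right: [22]. Merged: [6, 13, 15, 15, 16, 18, 19, 22]

Final merged array: [6, 13, 15, 15, 16, 18, 19, 22]
Total comparisons: 7

The merged array is [6, 13, 15, 15, 16, 18, 19, 22], requiring 7 comparisons. The merge step runs in O(n) time where n is the total number of elements.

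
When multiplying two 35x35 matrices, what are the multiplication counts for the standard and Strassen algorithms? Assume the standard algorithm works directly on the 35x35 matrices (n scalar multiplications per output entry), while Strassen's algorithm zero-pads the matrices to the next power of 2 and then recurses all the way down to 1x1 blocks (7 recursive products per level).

Matrix multiplication for 35x35 matrices:

Strassen's algorithm requires power-of-2 dimensions. Pad 35x35 to 64x64 (next power of 2).

Standard algorithm: 35^3 = 42875 multiplications
Strassen's algorithm: 7^(log2(64)) = 7^6 = 117649 multiplications
Difference: 42875 - 117649 = -74774 (Strassen uses MORE here due to padding overhead — for small or just-over-power-of-2 n, padding can outweigh the per-level savings)

Standard: 42875 multiplications (35^3). Strassen: 117649 multiplications (7^6, after padding to 64x64). Strassen reduces 8 recursive multiplications to 7 at each level.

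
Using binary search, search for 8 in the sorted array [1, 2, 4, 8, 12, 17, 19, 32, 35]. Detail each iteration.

Binary search for 8 in [1, 2, 4, 8, 12, 17, 19, 32, 35]:

lo=0, hi=8, mid=4, arr[mid]=12 -> 12 > 8, search left half
lo=0, hi=3, mid=1, arr[mid]=2 -> 2 < 8, search right half
lo=2, hi=3, mid=2, arr[mid]=4 -> 4 < 8, search right half
lo=3, hi=3, mid=3, arr[mid]=8 -> Found target at index 3!

Binary search finds 8 at index 3 after 4 comparisons. The search repeatedly halves the search space by comparing with the middle element.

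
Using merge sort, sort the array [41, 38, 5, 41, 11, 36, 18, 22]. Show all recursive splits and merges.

Merge sort trace:

Split: [41, 38, 5, 41, 11, 36, 18, 22] -> [41, 38, 5, 41] and [11, 36, 18, 22]
  Split: [41, 38, 5, 41] -> [41, 38] and [5, 41]
    Split: [41, 38] -> [41] and [38]
    Merge: [41] + [38] -> [38, 41]
    Split: [5, 41] -> [5] and [41]
    Merge: [5] + [41] -> [5, 41]
  Merge: [38, 41] + [5, 41] -> [5, 38, 41, 41]
  Split: [11, 36, 18, 22] -> [11, 36] and [18, 22]
    Split: [11, 36] -> [11] and [36]
    Merge: [11] + [36] -> [11, 36]
    Split: [18, 22] -> [18] and [22]
    Merge: [18] + [22] -> [18, 22]
  Merge: [11, 36] + [18, 22] -> [11, 18, 22, 36]
Merge: [5, 38, 41, 41] + [11, 18, 22, 36] -> [5, 11, 18, 22, 36, 38, 41, 41]

Final sorted array: [5, 11, 18, 22, 36, 38, 41, 41]

The merge sort proceeds by recursively splitting the array and merging sorted halves.
After all merges, the sorted array is [5, 11, 18, 22, 36, 38, 41, 41].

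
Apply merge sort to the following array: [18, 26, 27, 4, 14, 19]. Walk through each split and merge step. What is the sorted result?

Merge sort trace:

Split: [18, 26, 27, 4, 14, 19] -> [18, 26, 27] and [4, 14, 19]
  Split: [18, 26, 27] -> [18] and [26, 27]
    Split: [26, 27] -> [26] and [27]
    Merge: [26] + [27] -> [26, 27]
  Merge: [18] + [26, 27] -> [18, 26, 27]
  Split: [4, 14, 19] -> [4] and [14, 19]
    Split: [14, 19] -> [14] and [19]
    Merge: [14] + [19] -> [14, 19]
  Merge: [4] + [14, 19] -> [4, 14, 19]
Merge: [18, 26, 27] + [4, 14, 19] -> [4, 14, 18, 19, 26, 27]

Final sorted array: [4, 14, 18, 19, 26, 27]

The merge sort proceeds by recursively splitting the array and merging sorted halves.
After all merges, the sorted array is [4, 14, 18, 19, 26, 27].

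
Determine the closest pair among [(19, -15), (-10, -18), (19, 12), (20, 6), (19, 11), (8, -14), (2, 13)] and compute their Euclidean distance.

Computing all pairwise distances among 7 points:

d((19, -15), (-10, -18)) = 29.1548
d((19, -15), (19, 12)) = 27.0
d((19, -15), (20, 6)) = 21.0238
d((19, -15), (19, 11)) = 26.0
d((19, -15), (8, -14)) = 11.0454
d((19, -15), (2, 13)) = 32.7567
d((-10, -18), (19, 12)) = 41.7253
d((-10, -18), (20, 6)) = 38.4187
d((-10, -18), (19, 11)) = 41.0122
d((-10, -18), (8, -14)) = 18.4391
d((-10, -18), (2, 13)) = 33.2415
d((19, 12), (20, 6)) = 6.0828
d((19, 12), (19, 11)) = 1.0 <-- minimum
d((19, 12), (8, -14)) = 28.2312
d((19, 12), (2, 13)) = 17.0294
d((20, 6), (19, 11)) = 5.099
d((20, 6), (8, -14)) = 23.3238
d((20, 6), (2, 13)) = 19.3132
d((19, 11), (8, -14)) = 27.313
d((19, 11), (2, 13)) = 17.1172
d((8, -14), (2, 13)) = 27.6586

Closest pair: (19, 12) and (19, 11) with distance 1.0

The closest pair is (19, 12) and (19, 11) with Euclidean distance 1.0. For 7 points, brute-force pairwise comparison is shown above. For large n, the divide-and-conquer algorithm (sort by x, recurse on halves, check the dividing strip) achieves O(n log n).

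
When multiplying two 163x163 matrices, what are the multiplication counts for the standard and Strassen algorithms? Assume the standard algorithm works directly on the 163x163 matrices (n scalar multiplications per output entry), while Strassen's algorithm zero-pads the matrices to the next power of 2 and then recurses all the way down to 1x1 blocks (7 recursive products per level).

Matrix multiplication for 163x163 matrices:

Strassen's algorithm requires power-of-2 dimensions. Pad 163x163 to 256x256 (next power of 2).

Standard algorithm: 163^3 = 4330747 multiplications
Strassen's algorithm: 7^(log2(256)) = 7^8 = 5764801 multiplications
Difference: 4330747 - 5764801 = -1434054 (Strassen uses MORE here due to padding overhead — for small or just-over-power-of-2 n, padding can outweigh the per-level savings)

Standard: 4330747 multiplications (163^3). Strassen: 5764801 multiplications (7^8, after padding to 256x256). Strassen reduces 8 recursive multiplications to 7 at each level.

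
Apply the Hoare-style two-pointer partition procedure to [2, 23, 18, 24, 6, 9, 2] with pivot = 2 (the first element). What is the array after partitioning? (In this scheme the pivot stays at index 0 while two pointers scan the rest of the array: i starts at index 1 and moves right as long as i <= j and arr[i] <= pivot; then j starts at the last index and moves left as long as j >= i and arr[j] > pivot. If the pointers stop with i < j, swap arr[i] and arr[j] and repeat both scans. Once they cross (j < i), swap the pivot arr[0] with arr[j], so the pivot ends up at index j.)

Hoare-style two-pointer partition with pivot = 2:

Initial array: [2, 23, 18, 24, 6, 9, 2]

Pointers start at i = 1, j = 6.
i stops at index 1 (arr[1]=23 > 2), j stops at index 6 (arr[6]=2 <= 2): swap arr[1] and arr[6], array becomes [2, 2, 18, 24, 6, 9, 23]
i ends at 2, j ends at 1: the pointers have crossed (j < i), so scanning stops.

Swap pivot arr[0] with arr[1] to place pivot at position 1: [2, 2, 18, 24, 6, 9, 23]
Pivot position: 1

After partitioning with pivot 2, the array becomes [2, 2, 18, 24, 6, 9, 23]. The pivot is placed at index 1. All elements to the left of the pivot are <= 2, and all elements to the right are > 2.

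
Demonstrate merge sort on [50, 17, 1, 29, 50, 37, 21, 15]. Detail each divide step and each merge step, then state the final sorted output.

Merge sort trace:

Split: [50, 17, 1, 29, 50, 37, 21, 15] -> [50, 17, 1, 29] and [50, 37, 21, 15]
  Split: [50, 17, 1, 29] -> [50, 17] and [1, 29]
    Split: [50, 17] -> [50] and [17]
    Merge: [50] + [17] -> [17, 50]
    Split: [1, 29] -> [1] and [29]
    Merge: [1] + [29] -> [1, 29]
  Merge: [17, 50] + [1, 29] -> [1, 17, 29, 50]
  Split: [50, 37, 21, 15] -> [50, 37] and [21, 15]
    Split: [50, 37] -> [50] and [37]
    Merge: [50] + [37] -> [37, 50]
    Split: [21, 15] -> [21] and [15]
    Merge: [21] + [15] -> [15, 21]
  Merge: [37, 50] + [15, 21] -> [15, 21, 37, 50]
Merge: [1, 17, 29, 50] + [15, 21, 37, 50] -> [1, 15, 17, 21, 29, 37, 50, 50]

Final sorted array: [1, 15, 17, 21, 29, 37, 50, 50]

The merge sort proceeds by recursively splitting the array and merging sorted halves.
After all merges, the sorted array is [1, 15, 17, 21, 29, 37, 50, 50].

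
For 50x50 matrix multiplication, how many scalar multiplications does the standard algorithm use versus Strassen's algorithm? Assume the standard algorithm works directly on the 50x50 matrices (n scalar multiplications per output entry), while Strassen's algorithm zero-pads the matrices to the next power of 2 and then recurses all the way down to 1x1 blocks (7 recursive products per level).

Matrix multiplication for 50x50 matrices:

Strassen's algorithm requires power-of-2 dimensions. Pad 50x50 to 64x64 (next power of 2).

Standard algorithm: 50^3 = 125000 multiplications
Strassen's algorithm: 7^(log2(64)) = 7^6 = 117649 multiplications
Savings: 125000 - 117649 = 7351 multiplications

Standard: 125000 multiplications (50^3). Strassen: 117649 multiplications (7^6, after padding to 64x64). Strassen reduces 8 recursive multiplications to 7 at each level.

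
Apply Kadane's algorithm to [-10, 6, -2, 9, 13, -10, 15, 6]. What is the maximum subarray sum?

Using Kadane's algorithm on [-10, 6, -2, 9, 13, -10, 15, 6]:

Scanning through the array:
Position 1 (value 6): max_ending_here = 6, max_so_far = 6
Position 2 (value -2): max_ending_here = 4, max_so_far = 6
Position 3 (value 9): max_ending_here = 13, max_so_far = 13
Position 4 (value 13): max_ending_here = 26, max_so_far = 26
Position 5 (value -10): max_ending_here = 16, max_so_far = 26
Position 6 (value 15): max_ending_here = 31, max_so_far = 31
Position 7 (value 6): max_ending_here = 37, max_so_far = 37

Maximum subarray: [6, -2, 9, 13, -10, 15, 6]
Maximum sum: 37

The maximum subarray is [6, -2, 9, 13, -10, 15, 6] with sum 37. This subarray runs from index 1 to index 7.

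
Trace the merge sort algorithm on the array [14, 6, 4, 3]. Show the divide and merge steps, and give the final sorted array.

Merge sort trace:

Split: [14, 6, 4, 3] -> [14, 6] and [4, 3]
  Split: [14, 6] -> [14] and [6]
  Merge: [14] + [6] -> [6, 14]
  Split: [4, 3] -> [4] and [3]
  Merge: [4] + [3] -> [3, 4]
Merge: [6, 14] + [3, 4] -> [3, 4, 6, 14]

Final sorted array: [3, 4, 6, 14]

The merge sort proceeds by recursively splitting the array and merging sorted halves.
After all merges, the sorted array is [3, 4, 6, 14].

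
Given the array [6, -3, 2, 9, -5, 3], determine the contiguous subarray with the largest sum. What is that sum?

Using Kadane's algorithm on [6, -3, 2, 9, -5, 3]:

Scanning through the array:
Position 1 (value -3): max_ending_here = 3, max_so_far = 6
Position 2 (value 2): max_ending_here = 5, max_so_far = 6
Position 3 (value 9): max_ending_here = 14, max_so_far = 14
Position 4 (value -5): max_ending_here = 9, max_so_far = 14
Position 5 (value 3): max_ending_here = 12, max_so_far = 14

Maximum subarray: [6, -3, 2, 9]
Maximum sum: 14

The maximum subarray is [6, -3, 2, 9] with sum 14. This subarray runs from index 0 to index 3.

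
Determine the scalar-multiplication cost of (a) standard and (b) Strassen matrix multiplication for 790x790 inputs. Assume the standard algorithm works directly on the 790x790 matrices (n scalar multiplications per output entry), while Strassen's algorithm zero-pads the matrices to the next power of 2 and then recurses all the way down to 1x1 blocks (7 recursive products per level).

Matrix multiplication for 790x790 matrices:

Strassen's algorithm requires power-of-2 dimensions. Pad 790x790 to 1024x1024 (next power of 2).

Standard algorithm: 790^3 = 493039000 multiplications
Strassen's algorithm: 7^(log2(1024)) = 7^10 = 282475249 multiplications
Savings: 493039000 - 282475249 = 210563751 multiplications

Standard: 493039000 multiplications (790^3). Strassen: 282475249 multiplications (7^10, after padding to 1024x1024). Strassen reduces 8 recursive multiplications to 7 at each level.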